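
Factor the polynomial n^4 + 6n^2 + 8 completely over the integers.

(n^2 + 2)(n^2 + 4)

Substitute u = n^2 to get a quadratic in u, then factor.
n^2 + 4 is irreducible over ℤ (sum of squares).
n^2 + 2 is irreducible over ℤ (always positive, so no real roots).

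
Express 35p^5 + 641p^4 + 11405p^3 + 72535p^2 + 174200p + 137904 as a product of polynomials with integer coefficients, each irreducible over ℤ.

(5p + 13)(7p + 12)(p + 4)(p^2 + 10p + 221)

Testing divisors of the constant over divisors of the leading coefficient, p = -12/7 is a root, so (7p + 12) divides it; the quotient is 5p^4 + 83p^3 + 1487p^2 + 7813p + 11492.
Continuing, p = -13/5 is a root, so (5p + 13) is a factor; dividing leaves p^3 + 14p^2 + 261p + 884.
Next, p = -4 is a root, so (p + 4) is a factor; dividing leaves p^2 + 10p + 221.
The quadratic p^2 + 10p + 221 has discriminant -784 < 0 and is irreducible over ℤ.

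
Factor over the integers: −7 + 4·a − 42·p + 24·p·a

Group as (24·p·a − 42·p) + (4·a − 7) = 6·p·(4·a − 7) + (4·a − 7).
Both groups share the factor (4·a − 7).

(4·a − 7)·(6·p + 1)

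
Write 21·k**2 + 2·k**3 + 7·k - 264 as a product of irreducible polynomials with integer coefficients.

Testing divisors of the constant over divisors of the leading coefficient, k = 3 is a root, so (k - 3) is a factor; dividing leaves 2·k**2 + 27·k + 88.
The remaining quadratic factors as (2·k + 11)(k + 8).

(2·k + 11)·(k + 8)·(k - 3)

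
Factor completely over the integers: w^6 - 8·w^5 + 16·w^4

Every term has a factor of w^4; factoring it out leaves w^2 - 8·w + 16.
Recognize a perfect-square trinomial with the parts w and 4.

w^4·(w - 4)^2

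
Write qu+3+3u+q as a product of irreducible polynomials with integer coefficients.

Group as (qu+q) + (3u+3) = q(u+1) + 3(u+1).
Both groups share the factor (u+1).

(q+3)(u+1)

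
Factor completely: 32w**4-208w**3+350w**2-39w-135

By the rational root theorem, w = 1 is a root, so (w-1) divides it; the quotient is 32w**3-176w**2+174w+135.
Then w = 9/4 is a root, so (4w-9) divides it; the quotient is 8w**2-26w-15.
The remaining quadratic factors as (2w+1)(4w-15).

(2w+1)(4w-15)(4w-9)(w-1)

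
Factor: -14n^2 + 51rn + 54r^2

(9r - 2n)(6r + 7n)

Group: 9r(6r + 7n) - 2n(6r + 7n); both groups contain (6r + 7n).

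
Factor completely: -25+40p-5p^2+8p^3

(8p-5)(p^2+5)

Group as (8p^3+40p) + (-5p^2-25) = 8p(p^2+5) - 5(p^2+5).
Both groups share the factor (p^2+5).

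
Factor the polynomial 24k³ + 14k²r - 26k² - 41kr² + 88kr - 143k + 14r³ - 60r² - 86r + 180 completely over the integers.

(2k - r + 5)(3k - 2r - 4)(4k + 7r - 9)

Group: 4k(6k² - 7kr + 7k + 2r² - 6r - 20) + (7r - 9)(6k² - 7kr + 7k + 2r² - 6r - 20); both groups contain (6k² - 7kr + 7k + 2r² - 6r - 20), so (4k + 7r - 9) is a factor with cofactor 6k² - 7kr + 7k + 2r² - 6r - 20.
The cofactor groups again: 6k² - 7kr + 7k + 2r² - 6r - 20 = 2k(3k - 2r - 4) + (-r + 5)(3k - 2r - 4); both groups contain (3k - 2r - 4), giving (2k - r + 5)(3k - 2r - 4).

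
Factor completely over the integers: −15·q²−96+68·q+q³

Testing divisors of the constant over divisors of the leading coefficient, q = 8 is a root, so (q−8) is a factor; dividing leaves q²−7·q+12.
The remaining quadratic factors as (q−4)(q−3).

(q−3)·(q−4)·(q−8)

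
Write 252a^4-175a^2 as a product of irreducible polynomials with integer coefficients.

Every term has a factor of 7a^2. Then 36a^2-25 = (6a)² − (5)².

7a^2(6a+5)(6a-5)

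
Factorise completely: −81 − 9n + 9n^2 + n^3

(n + 3)(n + 9)(n − 3)

By the rational root theorem, n = −3 is a root, giving the factor (n + 3) and quotient n^2 + 6n − 27.
The remaining quadratic factors as (n + 9)(n − 3).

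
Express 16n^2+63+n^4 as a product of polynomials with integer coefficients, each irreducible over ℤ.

(n^2+7)(n^2+9)

Substitute u = n^2 to get a quadratic in u, then factor.
n^2+9 is irreducible over ℤ (sum of squares).
n^2+7 is irreducible over ℤ (always positive, so no real roots).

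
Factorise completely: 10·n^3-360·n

10·n·(n+6)·(n-6)

Every term has a factor of 10·n. Then n^2-36 = (n)² − (6)².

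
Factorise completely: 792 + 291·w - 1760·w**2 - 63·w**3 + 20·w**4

Trying the rational-root candidates, w = -3/5 is a root, so (5·w + 3) divides it; the quotient is 4·w**3 - 15·w**2 - 343·w + 264.
Next, w = -8 is a root, so (w + 8) divides it; the quotient is 4·w**2 - 47·w + 33.
The remaining quadratic factors as (4·w - 3)(w - 11).

(4·w - 3)·(5·w + 3)·(w + 8)·(w - 11)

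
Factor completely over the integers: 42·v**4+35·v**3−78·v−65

Group as (42·v**4−78·v) + (35·v**3−65) = 6·v·(7·v**3−13) + 5·(7·v**3−13).
Both groups share the factor (7·v**3−13).

(6·v+5)·(7·v**3−13)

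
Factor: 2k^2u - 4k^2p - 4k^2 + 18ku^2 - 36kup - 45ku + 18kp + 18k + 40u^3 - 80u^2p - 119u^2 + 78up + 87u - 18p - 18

Group: k(2ku - 4kp - 4k + 8u^2 - 16up - 19u + 6p + 6) + (5u - 3)(2ku - 4kp - 4k + 8u^2 - 16up - 19u + 6p + 6); both groups contain (2ku - 4kp - 4k + 8u^2 - 16up - 19u + 6p + 6), so (k + 5u - 3) is a factor with cofactor 2ku - 4kp - 4k + 8u^2 - 16up - 19u + 6p + 6.
The cofactor groups again: 2ku - 4kp - 4k + 8u^2 - 16up - 19u + 6p + 6 = 2k(u - 2p - 2) + (8u - 3)(u - 2p - 2); both groups contain (u - 2p - 2), giving (2k + 8u - 3)(u - 2p - 2).

(u - 2p - 2)(2k + 8u - 3)(k + 5u - 3)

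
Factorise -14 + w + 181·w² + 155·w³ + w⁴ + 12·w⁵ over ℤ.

(3·w + 1)·(4·w - 1)·(w + 1)·(w² - w + 14)

Testing divisors of the constant over divisors of the leading coefficient, w = -1/3 is a root, so (3·w + 1) divides it; the quotient is 4·w⁴ - w³ + 52·w² + 43·w - 14.
Next, w = 1/4 is a root, so (4·w - 1) divides it; the quotient is w³ + 13·w + 14.
Then w = -1 is a root, so (w + 1) is a factor; dividing leaves w² - w + 14.
The quadratic w² - w + 14 has discriminant -55 < 0 and is irreducible over ℤ.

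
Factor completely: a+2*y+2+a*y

Group as (a*y+a) + (2*y+2) = a*(y+1) + 2*(y+1).
Both groups share the factor (y+1).

(a+2)*(y+1)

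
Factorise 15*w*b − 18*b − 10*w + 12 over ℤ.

(3*b − 2)*(5*w − 6)

Group as (15*w*b − 10*w) + (−18*b + 12) = 5*w*(3*b − 2) − 6*(3*b − 2).
Both groups share the factor (3*b − 2).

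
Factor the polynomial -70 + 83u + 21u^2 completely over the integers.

(3u + 14)(7u - 5)

Need a pair with product 21·(-70) = -1470 and sum 83: that's 98 and -15.
Split the middle term: 21u^2 + 98u - 15u - 70 = 7u(3u + 14) - 5(3u + 14).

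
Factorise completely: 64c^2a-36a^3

Every term has a factor of 4a. Then 16c^2-9a^2 = (4c)² − (3a)².

4a(4c-3a)(4c+3a)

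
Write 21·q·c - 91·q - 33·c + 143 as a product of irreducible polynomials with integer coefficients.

Group as (21·q·c - 91·q) + (-33·c + 143) = 7·q·(3·c - 13) - 11·(3·c - 13).
Both groups share the factor (3·c - 13).

(3·c - 13)·(7·q - 11)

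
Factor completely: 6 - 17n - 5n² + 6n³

Trying the rational-root candidates, n = -3/2 is a root, so (2n + 3) is a factor; dividing leaves 3n² - 7n + 2.
The remaining quadratic factors as (3n - 1)(n - 2).

(2n + 3)(3n - 1)(n - 2)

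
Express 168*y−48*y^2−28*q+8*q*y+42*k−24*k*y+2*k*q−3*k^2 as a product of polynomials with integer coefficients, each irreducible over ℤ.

Group: −k*(3*k−2*q+12*y) + (−4*y+14)*(3*k−2*q+12*y); both groups contain (3*k−2*q+12*y).

−(3*k−2*q+12*y)*(k+4*y−14)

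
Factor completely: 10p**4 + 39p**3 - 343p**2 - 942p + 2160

(2p + 9)(5p - 8)(p + 6)(p - 5)

By the rational root theorem, p = -9/2 is a root, giving the factor (2p + 9) and quotient 5p**3 - 3p**2 - 158p + 240.
Next, p = 8/5 is a root, so (5p - 8) is a factor; dividing leaves p**2 + p - 30.
The remaining quadratic factors as (p + 6)(p - 5).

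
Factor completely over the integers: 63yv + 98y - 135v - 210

(7y - 15)(9v + 14)

Group as (63yv + 98y) + (-135v - 210) = 7y(9v + 14) - 15(9v + 14).
Both groups share the factor (9v + 14).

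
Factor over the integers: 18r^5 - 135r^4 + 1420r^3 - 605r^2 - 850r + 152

Testing divisors of the constant over divisors of the leading coefficient, r = 1/6 is a root, so (6r - 1) is a factor; dividing leaves 3r^4 - 22r^3 + 233r^2 - 62r - 152.
Continuing, r = 1 is a root, giving the factor (r - 1) and quotient 3r^3 - 19r^2 + 214r + 152.
Then r = -2/3 is a root, giving the factor (3r + 2) and quotient r^2 - 7r + 76.
The quadratic r^2 - 7r + 76 has discriminant -255 < 0 and is irreducible over ℤ.

(3r + 2)(6r - 1)(r - 1)(r^2 - 7r + 76)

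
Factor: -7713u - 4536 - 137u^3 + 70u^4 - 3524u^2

(2u + 9)(5u + 7)(7u + 8)(u - 9)

Among the possible rational roots, u = -8/7 is a root, so (7u + 8) divides it; the quotient is 10u^3 - 31u^2 - 468u - 567.
Next, u = -7/5 is a root, giving the factor (5u + 7) and quotient 2u^2 - 9u - 81.
The remaining quadratic factors as (2u + 9)(u - 9).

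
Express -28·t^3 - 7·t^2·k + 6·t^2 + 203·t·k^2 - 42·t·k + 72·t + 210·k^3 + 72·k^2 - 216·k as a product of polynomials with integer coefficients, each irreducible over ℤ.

Group: 4·t·(-7·t^2 + 7·t·k + 12·t + 42·k^2 - 36·k) + (5·k + 6)·(-7·t^2 + 7·t·k + 12·t + 42·k^2 - 36·k); both groups contain (-7·t^2 + 7·t·k + 12·t + 42·k^2 - 36·k), so (4·t + 5·k + 6) is a factor with cofactor -7·t^2 + 7·t·k + 12·t + 42·k^2 - 36·k.
The cofactor groups again: -7·t^2 + 7·t·k + 12·t + 42·k^2 - 36·k = -7·t·(t - 3·k) + (-14·k + 12)·(t - 3·k); both groups contain (t - 3·k), giving -(7·t + 14·k - 12)·(t - 3·k).

-(t - 3·k)·(7·t + 14·k - 12)·(4·t + 5·k + 6)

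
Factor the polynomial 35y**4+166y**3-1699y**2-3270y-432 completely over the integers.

By the rational root theorem, y = 6 is a root, so (y-6) is a factor; dividing leaves 35y**3+376y**2+557y+72.
Next, y = -1/7 is a root, so (7y+1) divides it; the quotient is 5y**2+53y+72.
The remaining quadratic factors as (y+9)(5y+8).

(5y+8)(7y+1)(y+9)(y-6)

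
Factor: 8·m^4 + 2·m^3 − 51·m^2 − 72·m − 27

Trying the rational-root candidates, m = −1 is a root, giving the factor (m + 1) and quotient 8·m^3 − 6·m^2 − 45·m − 27.
Continuing, m = −3/4 is a root, so (4·m + 3) is a factor; dividing leaves 2·m^2 − 3·m − 9.
The remaining quadratic factors as (m − 3)(2·m + 3).

(2·m + 3)·(4·m + 3)·(m + 1)·(m − 3)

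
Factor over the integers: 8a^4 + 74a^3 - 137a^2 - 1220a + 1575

Testing divisors of the constant over divisors of the leading coefficient, a = -5 is a root, so (a + 5) is a factor; dividing leaves 8a^3 + 34a^2 - 307a + 315.
Continuing, a = -9 is a root, so (a + 9) is a factor; dividing leaves 8a^2 - 38a + 35.
The remaining quadratic factors as (4a - 5)(2a - 7).

(2a - 7)(4a - 5)(a + 5)(a + 9)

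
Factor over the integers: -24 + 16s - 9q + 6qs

(2s - 3)(3q + 8)

Group as (6qs - 9q) + (16s - 24) = 3q(2s - 3) + 8(2s - 3).
Both groups share the factor (2s - 3).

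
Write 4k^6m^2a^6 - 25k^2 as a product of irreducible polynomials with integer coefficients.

Factor out k^2 first: what remains is 4k^4m^2a^6 - 25.
Recognize a difference of squares with the parts 2k^2ma^3 and 5.

k^2(2k^2ma^3 + 5)(2k^2ma^3 - 5)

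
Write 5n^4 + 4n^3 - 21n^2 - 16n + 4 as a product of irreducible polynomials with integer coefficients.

Trying the rational-root candidates, n = 2 is a root, so (n - 2) is a factor; dividing leaves 5n^3 + 14n^2 + 7n - 2.
Then n = -2 is a root, so (n + 2) is a factor; dividing leaves 5n^2 + 4n - 1.
The remaining quadratic factors as (n + 1)(5n - 1).

(5n - 1)(n + 1)(n + 2)(n - 2)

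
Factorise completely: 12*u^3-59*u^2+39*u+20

Testing divisors of the constant over divisors of the leading coefficient, u = 5/4 is a root, so (4*u-5) is a factor; dividing leaves 3*u^2-11*u-4.
The remaining quadratic factors as (3*u+1)(u-4).

(3*u+1)*(4*u-5)*(u-4)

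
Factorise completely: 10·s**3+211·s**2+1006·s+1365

By the rational root theorem, s = −7/2 is a root, so (2·s+7) divides it; the quotient is 5·s**2+88·s+195.
The remaining quadratic factors as (s+15)(5·s+13).

(2·s+7)·(5·s+13)·(s+15)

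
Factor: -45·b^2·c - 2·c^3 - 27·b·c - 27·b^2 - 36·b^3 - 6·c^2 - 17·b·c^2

-(3·b + 2·c)·(3·b + c)·(4·b + c + 3)

Group: 4·b·(-9·b^2 - 9·b·c - 2·c^2) + (c + 3)·(-9·b^2 - 9·b·c - 2·c^2); both groups contain (-9·b^2 - 9·b·c - 2·c^2), so (4·b + c + 3) is a factor with cofactor -9·b^2 - 9·b·c - 2·c^2.
The cofactor groups again: -9·b^2 - 9·b·c - 2·c^2 = -3·b·(3·b + 2·c) - c·(3·b + 2·c); both groups contain (3·b + 2·c), giving -(3·b + c)·(3·b + 2·c).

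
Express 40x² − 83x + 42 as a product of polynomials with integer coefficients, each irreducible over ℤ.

Need a pair with product 40·42 = 1680 and sum −83: that's −48 and −35.
Split the middle term: 40x² − 48x − 35x + 42 = 8x(5x − 6) − 7(5x − 6).

(5x − 6)(8x − 7)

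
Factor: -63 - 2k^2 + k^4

Substitute u = k^2 to get a quadratic in u, then factor.
k^2 + 7 is irreducible over ℤ (always positive, so no real roots).
k^2 - 9 is a difference of squares.

(k + 3)(k - 3)(k^2 + 7)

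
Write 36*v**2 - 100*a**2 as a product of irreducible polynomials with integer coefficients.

Every term has a factor of 4. Then 9*v**2 - 25*a**2 = (3*v)² − (5*a)².

4*(3*v - 5*a)*(3*v + 5*a)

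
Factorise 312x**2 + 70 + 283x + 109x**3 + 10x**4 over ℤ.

Testing divisors of the constant over divisors of the leading coefficient, x = -1 is a root, giving the factor (x + 1) and quotient 10x**3 + 99x**2 + 213x + 70.
Next, x = -5/2 is a root, giving the factor (2x + 5) and quotient 5x**2 + 37x + 14.
The remaining quadratic factors as (5x + 2)(x + 7).

(2x + 5)(5x + 2)(x + 1)(x + 7)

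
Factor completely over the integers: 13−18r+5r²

(5r−13)(r−1)

Need a pair with product 5·13 = 65 and sum −18: that's −5 and −13.
Split the middle term: 5r²−5r − 13r+13 = 5r(r−1) − 13(r−1).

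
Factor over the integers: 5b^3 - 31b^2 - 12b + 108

Among the possible rational roots, b = 6 is a root, so (b - 6) is a factor; dividing leaves 5b^2 - b - 18.
The remaining quadratic factors as (5b + 9)(b - 2).

(5b + 9)(b - 2)(b - 6)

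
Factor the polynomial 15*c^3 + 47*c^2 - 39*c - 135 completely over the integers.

(3*c - 5)*(5*c + 9)*(c + 3)

Among the possible rational roots, c = -9/5 is a root, so (5*c + 9) divides it; the quotient is 3*c^2 + 4*c - 15.
The remaining quadratic factors as (3*c - 5)(c + 3).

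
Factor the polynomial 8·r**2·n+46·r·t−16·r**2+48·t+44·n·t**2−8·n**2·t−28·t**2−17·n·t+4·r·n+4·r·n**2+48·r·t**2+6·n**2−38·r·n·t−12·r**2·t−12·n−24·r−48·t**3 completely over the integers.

(2·n−3·t−4)·(2·r−4·t+3)·(2·r+n−4·t)

Group: 2·r·(4·r·n−6·r·t−8·r+2·n**2−11·n·t−4·n+12·t**2+16·t) + (−4·t+3)·(4·r·n−6·r·t−8·r+2·n**2−11·n·t−4·n+12·t**2+16·t); both groups contain (4·r·n−6·r·t−8·r+2·n**2−11·n·t−4·n+12·t**2+16·t), so (2·r−4·t+3) is a factor with cofactor 4·r·n−6·r·t−8·r+2·n**2−11·n·t−4·n+12·t**2+16·t.
The cofactor groups again: 4·r·n−6·r·t−8·r+2·n**2−11·n·t−4·n+12·t**2+16·t = 2·n·(2·r+n−4·t) + (−3·t−4)·(2·r+n−4·t); both groups contain (2·r+n−4·t), giving (2·n−3·t−4)·(2·r+n−4·t).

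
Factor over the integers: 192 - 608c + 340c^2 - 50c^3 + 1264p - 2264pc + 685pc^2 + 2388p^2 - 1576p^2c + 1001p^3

Group: 13p(77p^2 - 62pc + 160p + 5c^2 - 32c + 48) + (-10c + 4)(77p^2 - 62pc + 160p + 5c^2 - 32c + 48); both groups contain (77p^2 - 62pc + 160p + 5c^2 - 32c + 48), so (13p - 10c + 4) is a factor with cofactor 77p^2 - 62pc + 160p + 5c^2 - 32c + 48.
The cofactor groups again: 77p^2 - 62pc + 160p + 5c^2 - 32c + 48 = 11p(7p - 5c + 12) + (-c + 4)(7p - 5c + 12); both groups contain (7p - 5c + 12), giving (11p - c + 4)(7p - 5c + 12).

(13p - 10c + 4)(7p - 5c + 12)(11p - c + 4)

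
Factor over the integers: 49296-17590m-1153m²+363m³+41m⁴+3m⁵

Testing divisors of the constant over divisors of the leading coefficient, m = 13/3 is a root, so (3m-13) is a factor; dividing leaves m⁴+18m³+199m²+478m-3792.
Next, m = 3 is a root, giving the factor (m-3) and quotient m³+21m²+262m+1264.
Then m = -8 is a root, giving the factor (m+8) and quotient m²+13m+158.
The quadratic m²+13m+158 has discriminant -463 < 0 and is irreducible over ℤ.

(3m-13)(m+8)(m-3)(m²+13m+158)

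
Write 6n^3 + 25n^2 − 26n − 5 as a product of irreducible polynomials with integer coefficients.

Testing divisors of the constant over divisors of the leading coefficient, n = −1/6 is a root, giving the factor (6n + 1) and quotient n^2 + 4n − 5.
The remaining quadratic factors as (n + 5)(n − 1).

(6n + 1)(n + 5)(n − 1)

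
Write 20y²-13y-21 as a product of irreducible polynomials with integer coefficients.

Need a pair with product 20·(-21) = -420 and sum -13: that's -28 and 15.
Split the middle term: 20y²-28y + 15y-21 = 4y(5y-7) + 3(5y-7).

(4y+3)(5y-7)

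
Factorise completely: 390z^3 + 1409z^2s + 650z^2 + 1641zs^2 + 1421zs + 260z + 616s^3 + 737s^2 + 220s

Group: 6z(65z^2 + 159zs + 65z + 88s^2 + 55s) + (7s + 4)(65z^2 + 159zs + 65z + 88s^2 + 55s); both groups contain (65z^2 + 159zs + 65z + 88s^2 + 55s), so (6z + 7s + 4) is a factor with cofactor 65z^2 + 159zs + 65z + 88s^2 + 55s.
The cofactor groups again: 65z^2 + 159zs + 65z + 88s^2 + 55s = 13z(5z + 8s + 5) + 11s(5z + 8s + 5); both groups contain (5z + 8s + 5), giving (13z + 11s)(5z + 8s + 5).

(13z + 11s)(6z + 7s + 4)(5z + 8s + 5)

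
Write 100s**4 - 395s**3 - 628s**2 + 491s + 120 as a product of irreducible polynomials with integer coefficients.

Trying the rational-root candidates, s = 3/4 is a root, so (4s - 3) divides it; the quotient is 25s**3 - 80s**2 - 217s - 40.
Next, s = -8/5 is a root, so (5s + 8) is a factor; dividing leaves 5s**2 - 24s - 5.
The remaining quadratic factors as (5s + 1)(s - 5).

(4s - 3)(5s + 1)(5s + 8)(s - 5)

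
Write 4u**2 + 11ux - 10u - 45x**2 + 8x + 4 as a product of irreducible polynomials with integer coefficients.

(4u - 9x - 2)(u + 5x - 2)

Group: u(4u - 9x - 2) + (5x - 2)(4u - 9x - 2); both groups contain (4u - 9x - 2).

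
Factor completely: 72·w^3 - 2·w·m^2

2·w·(6·w - m)·(6·w + m)

Every term has a factor of 2·w. Then 36·w^2 - m^2 = (6·w)² − (m)².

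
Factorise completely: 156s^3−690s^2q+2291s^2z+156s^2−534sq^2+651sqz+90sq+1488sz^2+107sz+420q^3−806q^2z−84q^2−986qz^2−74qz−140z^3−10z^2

(s−5q+14z+1)(12s−6q−z)(13s+14q+10z)

Group: 12s(13s^2−51sq+192sz+13s−70q^2+146qz+14q+140z^2+10z) + (−6q−z)(13s^2−51sq+192sz+13s−70q^2+146qz+14q+140z^2+10z); both groups contain (13s^2−51sq+192sz+13s−70q^2+146qz+14q+140z^2+10z), so (12s−6q−z) is a factor with cofactor 13s^2−51sq+192sz+13s−70q^2+146qz+14q+140z^2+10z.
The cofactor groups again: 13s^2−51sq+192sz+13s−70q^2+146qz+14q+140z^2+10z = 13s(s−5q+14z+1) + (14q+10z)(s−5q+14z+1); both groups contain (s−5q+14z+1), giving (13s+14q+10z)(s−5q+14z+1).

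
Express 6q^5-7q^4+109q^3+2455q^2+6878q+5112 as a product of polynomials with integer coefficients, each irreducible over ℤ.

(2q+9)(3q+4)(q+2)(q^2-9q+71)

By the rational root theorem, q = -4/3 is a root, giving the factor (3q+4) and quotient 2q^4-5q^3+43q^2+761q+1278.
Next, q = -2 is a root, so (q+2) is a factor; dividing leaves 2q^3-9q^2+61q+639.
Then q = -9/2 is a root, so (2q+9) divides it; the quotient is q^2-9q+71.
The quadratic q^2-9q+71 has discriminant -203 < 0 and is irreducible over ℤ.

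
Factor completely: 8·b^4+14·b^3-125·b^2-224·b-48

Testing divisors of the constant over divisors of the leading coefficient, b = -4 is a root, so (b+4) is a factor; dividing leaves 8·b^3-18·b^2-53·b-12.
Next, b = -1/4 is a root, giving the factor (4·b+1) and quotient 2·b^2-5·b-12.
The remaining quadratic factors as (b-4)(2·b+3).

(2·b+3)·(4·b+1)·(b+4)·(b-4)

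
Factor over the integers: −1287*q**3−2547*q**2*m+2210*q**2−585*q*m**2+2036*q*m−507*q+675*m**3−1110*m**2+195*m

−(13*q−5*m)*(11*q+15*m−3)*(9*q+9*m−13)

Group: 11*q*(−117*q**2−72*q*m+169*q+45*m**2−65*m) + (15*m−3)*(−117*q**2−72*q*m+169*q+45*m**2−65*m); both groups contain (−117*q**2−72*q*m+169*q+45*m**2−65*m), so (11*q+15*m−3) is a factor with cofactor −117*q**2−72*q*m+169*q+45*m**2−65*m.
The cofactor groups again: −117*q**2−72*q*m+169*q+45*m**2−65*m = −13*q*(9*q+9*m−13) + 5*m*(9*q+9*m−13); both groups contain (9*q+9*m−13), giving −(13*q−5*m)*(9*q+9*m−13).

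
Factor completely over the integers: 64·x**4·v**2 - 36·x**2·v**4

4·v**2·x**2·(4·x - 3·v)·(4·x + 3·v)

Pull out the common factor 4·x**2·v**2; 16·x**2 - 9·v**2 is a difference of squares.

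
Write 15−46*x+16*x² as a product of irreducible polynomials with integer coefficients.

Need a pair with product 16·15 = 240 and sum −46: that's −6 and −40.
Split the middle term: 16*x²−6*x − 40*x+15 = 2*x*(8*x−3) − 5*(8*x−3).

(2*x−5)*(8*x−3)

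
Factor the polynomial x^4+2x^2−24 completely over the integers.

(x+2)(x−2)(x^2+6)

Substitute u = x^2 to get a quadratic in u, then factor.
x^2−4 is a difference of squares.
x^2+6 is irreducible over ℤ (always positive, so no real roots).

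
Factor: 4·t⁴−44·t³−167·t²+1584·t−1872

(2·t+13)·(2·t−3)·(t−12)·(t−4)

By the rational root theorem, t = 12 is a root, so (t−12) divides it; the quotient is 4·t³+4·t²−119·t+156.
Then t = −13/2 is a root, so (2·t+13) is a factor; dividing leaves 2·t²−11·t+12.
The remaining quadratic factors as (t−4)(2·t−3).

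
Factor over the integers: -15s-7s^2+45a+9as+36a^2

Group: 3a(12a+7s+15) - s(12a+7s+15); both groups contain (12a+7s+15).

(12a+7s+15)(3a-s)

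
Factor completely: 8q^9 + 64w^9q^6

8q^6(2w^3 + q)(4w^6 - 2w^3q + q^2)

Pull out the common factor 8q^6, leaving 8w^9 + q^3.
Recognize a sum of cubes with the parts q and 2w^3.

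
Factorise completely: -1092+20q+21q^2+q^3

Testing divisors of the constant over divisors of the leading coefficient, q = -13 is a root, giving the factor (q+13) and quotient q^2+8q-84.
The remaining quadratic factors as (q-6)(q+14).

(q+13)(q+14)(q-6)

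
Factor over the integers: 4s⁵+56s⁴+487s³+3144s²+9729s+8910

(2s+3)(2s+9)(s+6)(s²+2s+55)

Trying the rational-root candidates, s = -3/2 is a root, giving the factor (2s+3) and quotient 2s⁴+25s³+206s²+1263s+2970.
Continuing, s = -9/2 is a root, so (2s+9) is a factor; dividing leaves s³+8s²+67s+330.
Next, s = -6 is a root, so (s+6) divides it; the quotient is s²+2s+55.
The quadratic s²+2s+55 has discriminant -216 < 0 and is irreducible over ℤ.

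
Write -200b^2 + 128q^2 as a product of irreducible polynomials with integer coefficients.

Pull out the common factor 8; 16q^2 - 25b^2 is a difference of squares.

8(4q - 5b)(4q + 5b)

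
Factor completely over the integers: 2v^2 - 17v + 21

(2v - 3)(v - 7)

Need a pair with product 2·21 = 42 and sum -17: that's -14 and -3.
Split the middle term: 2v^2 - 14v - 3v + 21 = 2v(v - 7) - 3(v - 7).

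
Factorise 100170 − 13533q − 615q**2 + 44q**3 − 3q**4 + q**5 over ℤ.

(q + 10)(q − 7)(q − 9)(q**2 + 3q + 159)

Among the possible rational roots, q = 7 is a root, so (q − 7) divides it; the quotient is q**4 + 4q**3 + 72q**2 − 111q − 14310.
Next, q = 9 is a root, so (q − 9) divides it; the quotient is q**3 + 13q**2 + 189q + 1590.
Continuing, q = −10 is a root, so (q + 10) divides it; the quotient is q**2 + 3q + 159.
The quadratic q**2 + 3q + 159 has discriminant −627 < 0 and is irreducible over ℤ.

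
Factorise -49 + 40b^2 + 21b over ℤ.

(5b + 7)(8b - 7)

Need a pair with product 40·(-49) = -1960 and sum 21: that's -35 and 56.
Split the middle term: 40b^2 - 35b + 56b - 49 = 5b(8b - 7) + 7(8b - 7).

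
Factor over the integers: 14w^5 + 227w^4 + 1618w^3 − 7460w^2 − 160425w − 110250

(2w − 15)(7w + 5)(w + 10)(w^2 + 13w + 147)

Among the possible rational roots, w = −10 is a root, giving the factor (w + 10) and quotient 14w^4 + 87w^3 + 748w^2 − 14940w − 11025.
Then w = −5/7 is a root, giving the factor (7w + 5) and quotient 2w^3 + 11w^2 + 99w − 2205.
Continuing, w = 15/2 is a root, so (2w − 15) is a factor; dividing leaves w^2 + 13w + 147.
The quadratic w^2 + 13w + 147 has discriminant −419 < 0 and is irreducible over ℤ.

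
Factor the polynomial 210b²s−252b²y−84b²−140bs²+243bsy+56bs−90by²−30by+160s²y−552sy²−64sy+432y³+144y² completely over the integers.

Group: 5s(42b²−28bs+15by+32sy−72y²) + (−6y−2)(42b²−28bs+15by+32sy−72y²); both groups contain (42b²−28bs+15by+32sy−72y²), so (5s−6y−2) is a factor with cofactor 42b²−28bs+15by+32sy−72y².
The cofactor groups again: 42b²−28bs+15by+32sy−72y² = 6b(7b−8y) + (−4s+9y)(7b−8y); both groups contain (7b−8y), giving (6b−4s+9y)(7b−8y).

(5s−6y−2)(6b−4s+9y)(7b−8y)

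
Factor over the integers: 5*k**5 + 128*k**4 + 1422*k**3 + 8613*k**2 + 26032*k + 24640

Testing divisors of the constant over divisors of the leading coefficient, k = -8 is a root, so (k + 8) is a factor; dividing leaves 5*k**4 + 88*k**3 + 718*k**2 + 2869*k + 3080.
Next, k = -7 is a root, so (k + 7) is a factor; dividing leaves 5*k**3 + 53*k**2 + 347*k + 440.
Then k = -8/5 is a root, so (5*k + 8) divides it; the quotient is k**2 + 9*k + 55.
The quadratic k**2 + 9*k + 55 has discriminant -139 < 0 and is irreducible over ℤ.

(5*k + 8)*(k + 7)*(k + 8)*(k**2 + 9*k + 55)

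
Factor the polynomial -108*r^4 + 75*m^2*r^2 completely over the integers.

3*r^2*(5*m + 6*r)*(5*m - 6*r)

Pull out the common factor 3*r^2; 25*m^2 - 36*r^2 is a difference of squares.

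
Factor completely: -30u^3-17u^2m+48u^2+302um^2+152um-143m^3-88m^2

Group: 5u(-6u^2-19um+11m^2) + (-13m-8)(-6u^2-19um+11m^2); both groups contain (-6u^2-19um+11m^2), so (5u-13m-8) is a factor with cofactor -6u^2-19um+11m^2.
The cofactor groups again: -6u^2-19um+11m^2 = -3u(2u-m) - 11m(2u-m); both groups contain (2u-m), giving -(3u+11m)(2u-m).

-(5u-13m-8)(2u-m)(3u+11m)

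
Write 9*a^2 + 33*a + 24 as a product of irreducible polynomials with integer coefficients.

Pull out the common factor 3, then factor the remaining trinomial.

3*(3*a + 8)*(a + 1)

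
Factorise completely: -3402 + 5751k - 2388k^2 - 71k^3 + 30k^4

(5k - 6)(6k - 7)(k + 9)(k - 9)

Trying the rational-root candidates, k = 9 is a root, so (k - 9) divides it; the quotient is 30k^3 + 199k^2 - 597k + 378.
Next, k = 7/6 is a root, so (6k - 7) divides it; the quotient is 5k^2 + 39k - 54.
The remaining quadratic factors as (5k - 6)(k + 9).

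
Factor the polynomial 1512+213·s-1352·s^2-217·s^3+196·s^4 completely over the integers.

Trying the rational-root candidates, s = 8/7 is a root, so (7·s-8) divides it; the quotient is 28·s^3+s^2-192·s-189.
Next, s = -9/7 is a root, so (7·s+9) is a factor; dividing leaves 4·s^2-5·s-21.
The remaining quadratic factors as (s-3)(4·s+7).

(4·s+7)·(7·s+9)·(7·s-8)·(s-3)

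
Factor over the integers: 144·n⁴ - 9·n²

Pull out the common factor 9·n²; 16·n² - 1 is a difference of squares.

9·n²·(4·n + 1)·(4·n - 1)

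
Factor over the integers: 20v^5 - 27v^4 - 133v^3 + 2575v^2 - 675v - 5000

(4v + 5)(5v - 8)(v + 5)(v^2 - 6v + 25)

Testing divisors of the constant over divisors of the leading coefficient, v = 8/5 is a root, so (5v - 8) divides it; the quotient is 4v^4 + v^3 - 25v^2 + 475v + 625.
Next, v = -5 is a root, so (v + 5) divides it; the quotient is 4v^3 - 19v^2 + 70v + 125.
Next, v = -5/4 is a root, so (4v + 5) is a factor; dividing leaves v^2 - 6v + 25.
The quadratic v^2 - 6v + 25 has discriminant -64 < 0 and is irreducible over ℤ.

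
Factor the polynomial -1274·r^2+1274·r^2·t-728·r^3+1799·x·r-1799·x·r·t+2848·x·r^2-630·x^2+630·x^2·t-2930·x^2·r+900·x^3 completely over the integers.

Group: 10·x·(90·x^2-257·x·r+182·r^2) + (-4·r+7·t-7)·(90·x^2-257·x·r+182·r^2); both groups contain (90·x^2-257·x·r+182·r^2), so (10·x-4·r+7·t-7) is a factor with cofactor 90·x^2-257·x·r+182·r^2.
The cofactor groups again: 90·x^2-257·x·r+182·r^2 = 9·x·(10·x-13·r) - 14·r·(10·x-13·r); both groups contain (10·x-13·r), giving (9·x-14·r)·(10·x-13·r).

(10·x-13·r)·(9·x-14·r)·(10·x-4·r+7·t-7)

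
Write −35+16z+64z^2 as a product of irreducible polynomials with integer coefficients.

Need a pair with product 64·(−35) = −2240 and sum 16: that's 56 and −40.
Split the middle term: 64z^2+56z − 40z−35 = 8z(8z+7) − 5(8z+7).

(8z+7)(8z−5)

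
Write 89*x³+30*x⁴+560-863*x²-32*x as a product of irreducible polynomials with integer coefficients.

Testing divisors of the constant over divisors of the leading coefficient, x = -4/5 is a root, giving the factor (5*x+4) and quotient 6*x³+13*x²-183*x+140.
Continuing, x = -7 is a root, giving the factor (x+7) and quotient 6*x²-29*x+20.
The remaining quadratic factors as (x-4)(6*x-5).

(5*x+4)*(6*x-5)*(x+7)*(x-4)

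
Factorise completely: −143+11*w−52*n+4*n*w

Group as (4*n*w−52*n) + (11*w−143) = 4*n*(w−13) + 11*(w−13).
Both groups share the factor (w−13).

(4*n+11)*(w−13)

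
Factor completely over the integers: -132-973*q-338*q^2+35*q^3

Testing divisors of the constant over divisors of the leading coefficient, q = 12 is a root, so (q-12) is a factor; dividing leaves 35*q^2+82*q+11.
The remaining quadratic factors as (5*q+11)(7*q+1).

(5*q+11)*(7*q+1)*(q-12)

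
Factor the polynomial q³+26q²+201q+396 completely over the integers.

Among the possible rational roots, q = -11 is a root, giving the factor (q+11) and quotient q²+15q+36.
The remaining quadratic factors as (q+12)(q+3).

(q+11)(q+12)(q+3)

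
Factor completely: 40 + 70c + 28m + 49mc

Group as (49mc + 28m) + (70c + 40) = 7m(7c + 4) + 10(7c + 4).
Both groups share the factor (7c + 4).

(7c + 4)(7m + 10)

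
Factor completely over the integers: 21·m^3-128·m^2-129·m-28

(3·m+1)·(7·m+4)·(m-7)

Testing divisors of the constant over divisors of the leading coefficient, m = 7 is a root, so (m-7) divides it; the quotient is 21·m^2+19·m+4.
The remaining quadratic factors as (3·m+1)(7·m+4).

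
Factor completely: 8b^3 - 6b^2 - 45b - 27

By the rational root theorem, b = -3/4 is a root, so (4b + 3) is a factor; dividing leaves 2b^2 - 3b - 9.
The remaining quadratic factors as (2b + 3)(b - 3).

(2b + 3)(4b + 3)(b - 3)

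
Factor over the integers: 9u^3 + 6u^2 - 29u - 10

Trying the rational-root candidates, u = -2 is a root, so (u + 2) is a factor; dividing leaves 9u^2 - 12u - 5.
The remaining quadratic factors as (3u - 5)(3u + 1).

(3u + 1)(3u - 5)(u + 2)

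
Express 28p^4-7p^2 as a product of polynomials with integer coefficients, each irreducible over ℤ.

Pull out the common factor 7p^2; 4p^2-1 is a difference of squares.

7p^2(2p+1)(2p-1)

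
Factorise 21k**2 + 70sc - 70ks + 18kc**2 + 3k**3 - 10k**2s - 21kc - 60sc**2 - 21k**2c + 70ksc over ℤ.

Group: 3k(k**2 - 7kc + 7k + 6c**2 - 7c) - 10s(k**2 - 7kc + 7k + 6c**2 - 7c); both groups contain (k**2 - 7kc + 7k + 6c**2 - 7c), so (3k - 10s) is a factor with cofactor k**2 - 7kc + 7k + 6c**2 - 7c.
The cofactor groups again: k**2 - 7kc + 7k + 6c**2 - 7c = k(k - 6c + 7) - c(k - 6c + 7); both groups contain (k - 6c + 7), giving (k - c)(k - 6c + 7).

(k - 6c + 7)(k - c)(3k - 10s)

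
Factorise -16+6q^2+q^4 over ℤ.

(q^2+8)(q^2-2)

Substitute u = q^2 to get a quadratic in u, then factor.
q^2+8 is irreducible over ℤ (always positive, so no real roots).
q^2-2 is irreducible over ℤ (2 is not a perfect square).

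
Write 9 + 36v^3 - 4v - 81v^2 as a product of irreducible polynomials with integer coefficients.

(3v + 1)(3v - 1)(4v - 9)

Group as (36v^3 - 4v) + (-81v^2 + 9) = 4v(9v^2 - 1) - 9(9v^2 - 1).
Both groups share the factor (9v^2 - 1).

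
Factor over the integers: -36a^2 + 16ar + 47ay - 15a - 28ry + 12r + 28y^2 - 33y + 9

-(4a - 7y + 3)(9a - 4r + 4y - 3)

Group: -9a(4a - 7y + 3) + (4r - 4y + 3)(4a - 7y + 3); both groups contain (4a - 7y + 3).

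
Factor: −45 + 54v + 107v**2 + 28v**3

(4v + 5)(7v − 3)(v + 3)

Among the possible rational roots, v = −5/4 is a root, so (4v + 5) divides it; the quotient is 7v**2 + 18v − 9.
The remaining quadratic factors as (7v − 3)(v + 3).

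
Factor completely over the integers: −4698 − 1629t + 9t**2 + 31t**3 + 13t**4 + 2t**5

(2t − 9)(t + 3)(t + 6)(t**2 + 2t + 29)

By the rational root theorem, t = 9/2 is a root, giving the factor (2t − 9) and quotient t**4 + 11t**3 + 65t**2 + 297t + 522.
Then t = −3 is a root, giving the factor (t + 3) and quotient t**3 + 8t**2 + 41t + 174.
Next, t = −6 is a root, giving the factor (t + 6) and quotient t**2 + 2t + 29.
The quadratic t**2 + 2t + 29 has discriminant −112 < 0 and is irreducible over ℤ.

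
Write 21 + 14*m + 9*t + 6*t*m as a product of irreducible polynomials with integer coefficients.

(2*m + 3)*(3*t + 7)

Group as (6*t*m + 9*t) + (14*m + 21) = 3*t*(2*m + 3) + 7*(2*m + 3).
Both groups share the factor (2*m + 3).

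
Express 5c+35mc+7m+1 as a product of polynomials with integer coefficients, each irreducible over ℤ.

Group as (35mc+7m) + (5c+1) = 7m(5c+1) + (5c+1).
Both groups share the factor (5c+1).

(5c+1)(7m+1)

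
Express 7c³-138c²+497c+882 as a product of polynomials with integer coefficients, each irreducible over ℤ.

By the rational root theorem, c = -9/7 is a root, giving the factor (7c+9) and quotient c²-21c+98.
The remaining quadratic factors as (c-7)(c-14).

(7c+9)(c-14)(c-7)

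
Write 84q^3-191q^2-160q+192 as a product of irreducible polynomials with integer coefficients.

(3q-8)(4q-3)(7q+8)

Trying the rational-root candidates, q = 3/4 is a root, giving the factor (4q-3) and quotient 21q^2-32q-64.
The remaining quadratic factors as (7q+8)(3q-8).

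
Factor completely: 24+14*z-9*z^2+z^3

(z+1)*(z-4)*(z-6)

By the rational root theorem, z = 4 is a root, so (z-4) is a factor; dividing leaves z^2-5*z-6.
The remaining quadratic factors as (z+1)(z-6).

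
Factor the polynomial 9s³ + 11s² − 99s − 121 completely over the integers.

(9s + 11)(s² − 11)

Group as (9s³ − 99s) + (11s² − 121) = 9s(s² − 11) + 11(s² − 11).
Both groups share the factor (s² − 11).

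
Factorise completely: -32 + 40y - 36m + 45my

(5y - 4)(9m + 8)

Group as (45my - 36m) + (40y - 32) = 9m(5y - 4) + 8(5y - 4).
Both groups share the factor (5y - 4).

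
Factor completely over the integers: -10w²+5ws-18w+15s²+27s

Group: -5w(2w-3s) + (-5s-9)(2w-3s); both groups contain (2w-3s).

-(2w-3s)(5w+5s+9)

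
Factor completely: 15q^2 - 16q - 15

(3q - 5)(5q + 3)

Need a pair with product 15·(-15) = -225 and sum -16: that's 9 and -25.
Split the middle term: 15q^2 + 9q - 25q - 15 = 3q(5q + 3) - 5(5q + 3).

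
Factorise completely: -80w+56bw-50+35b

(7b-10)(8w+5)

Group as (56bw+35b) + (-80w-50) = 7b(8w+5) - 10(8w+5).
Both groups share the factor (8w+5).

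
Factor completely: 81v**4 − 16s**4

Write as (9v**2)² − (4s**2)², then factor 9v**2 − 4s**2 once more.

(3v − 2s)(3v + 2s)(9v**2 + 4s**2)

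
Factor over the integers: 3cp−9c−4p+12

(3c−4)(p−3)

Group as (3cp−9c) + (−4p+12) = 3c(p−3) − 4(p−3).
Both groups share the factor (p−3).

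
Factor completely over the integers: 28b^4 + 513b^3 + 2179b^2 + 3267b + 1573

By the rational root theorem, b = -11/7 is a root, so (7b + 11) divides it; the quotient is 4b^3 + 67b^2 + 206b + 143.
Continuing, b = -13 is a root, giving the factor (b + 13) and quotient 4b^2 + 15b + 11.
The remaining quadratic factors as (b + 1)(4b + 11).

(4b + 11)(7b + 11)(b + 1)(b + 13)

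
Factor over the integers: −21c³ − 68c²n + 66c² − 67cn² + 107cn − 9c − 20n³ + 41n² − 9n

Group: 3c(−7c² − 11cn + c − 4n² + n) + (5n − 9)(−7c² − 11cn + c − 4n² + n); both groups contain (−7c² − 11cn + c − 4n² + n), so (3c + 5n − 9) is a factor with cofactor −7c² − 11cn + c − 4n² + n.
The cofactor groups again: −7c² − 11cn + c − 4n² + n = −c(7c + 4n − 1) − n(7c + 4n − 1); both groups contain (7c + 4n − 1), giving −(c + n)(7c + 4n − 1).

−(3c + 5n − 9)(7c + 4n − 1)(c + n)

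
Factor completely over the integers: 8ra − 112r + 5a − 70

Group as (8ra − 112r) + (5a − 70) = 8r(a − 14) + 5(a − 14).
Both groups share the factor (a − 14).

(8r + 5)(a − 14)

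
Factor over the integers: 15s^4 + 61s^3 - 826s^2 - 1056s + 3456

(3s + 8)(5s - 8)(s + 9)(s - 6)

By the rational root theorem, s = -8/3 is a root, so (3s + 8) is a factor; dividing leaves 5s^3 + 7s^2 - 294s + 432.
Then s = 8/5 is a root, so (5s - 8) divides it; the quotient is s^2 + 3s - 54.
The remaining quadratic factors as (s - 6)(s + 9).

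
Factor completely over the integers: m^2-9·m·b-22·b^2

(m-11·b)·(m+2·b)

Group: m·(m+2·b) - 11·b·(m+2·b); both groups contain (m+2·b).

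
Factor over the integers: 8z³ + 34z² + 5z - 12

Trying the rational-root candidates, z = -4 is a root, so (z + 4) divides it; the quotient is 8z² + 2z - 3.
The remaining quadratic factors as (4z + 3)(2z - 1).

(2z - 1)(4z + 3)(z + 4)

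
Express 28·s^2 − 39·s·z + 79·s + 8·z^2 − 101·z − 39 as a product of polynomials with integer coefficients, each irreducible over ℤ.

Group: 7·s·(4·s − z + 13) + (−8·z − 3)·(4·s − z + 13); both groups contain (4·s − z + 13).

(4·s − z + 13)·(7·s − 8·z − 3)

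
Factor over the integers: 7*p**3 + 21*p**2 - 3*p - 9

Group as (7*p**3 - 3*p) + (21*p**2 - 9) = p*(7*p**2 - 3) + 3*(7*p**2 - 3).
Both groups share the factor (7*p**2 - 3).

(p + 3)*(7*p**2 - 3)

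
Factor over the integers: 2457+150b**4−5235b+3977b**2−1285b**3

(5b−13)(5b−9)(6b−7)(b−3)

Among the possible rational roots, b = 13/5 is a root, so (5b−13) is a factor; dividing leaves 30b**3−179b**2+330b−189.
Then b = 7/6 is a root, so (6b−7) divides it; the quotient is 5b**2−24b+27.
The remaining quadratic factors as (b−3)(5b−9).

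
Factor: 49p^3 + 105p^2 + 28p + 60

Group as (49p^3 + 28p) + (105p^2 + 60) = 7p(7p^2 + 4) + 15(7p^2 + 4).
Both groups share the factor (7p^2 + 4).

(7p + 15)(7p^2 + 4)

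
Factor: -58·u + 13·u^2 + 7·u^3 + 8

(7·u - 1)·(u + 4)·(u - 2)

Among the possible rational roots, u = 2 is a root, so (u - 2) divides it; the quotient is 7·u^2 + 27·u - 4.
The remaining quadratic factors as (7·u - 1)(u + 4).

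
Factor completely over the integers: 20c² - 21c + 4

(4c - 1)(5c - 4)

Need a pair with product 20·4 = 80 and sum -21: that's -5 and -16.
Split the middle term: 20c² - 5c - 16c + 4 = 5c(4c - 1) - 4(4c - 1).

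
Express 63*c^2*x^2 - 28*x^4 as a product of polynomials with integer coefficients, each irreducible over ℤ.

Every term has a factor of 7*x^2. Then 9*c^2 - 4*x^2 = (3*c)² − (2*x)².

7*x^2*(3*c + 2*x)*(3*c - 2*x)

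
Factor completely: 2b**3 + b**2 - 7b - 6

Testing divisors of the constant over divisors of the leading coefficient, b = 2 is a root, so (b - 2) divides it; the quotient is 2b**2 + 5b + 3.
The remaining quadratic factors as (2b + 3)(b + 1).

(2b + 3)(b + 1)(b - 2)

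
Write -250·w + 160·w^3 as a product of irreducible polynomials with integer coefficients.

10·w·(4·w + 5)·(4·w - 5)

Pull out the common factor 10·w; 16·w^2 - 25 is a difference of squares.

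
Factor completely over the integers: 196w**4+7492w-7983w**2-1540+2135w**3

(4w-5)(7w-11)(7w-2)(w+14)

Among the possible rational roots, w = 2/7 is a root, so (7w-2) divides it; the quotient is 28w**3+313w**2-1051w+770.
Next, w = -14 is a root, so (w+14) divides it; the quotient is 28w**2-79w+55.
The remaining quadratic factors as (7w-11)(4w-5).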